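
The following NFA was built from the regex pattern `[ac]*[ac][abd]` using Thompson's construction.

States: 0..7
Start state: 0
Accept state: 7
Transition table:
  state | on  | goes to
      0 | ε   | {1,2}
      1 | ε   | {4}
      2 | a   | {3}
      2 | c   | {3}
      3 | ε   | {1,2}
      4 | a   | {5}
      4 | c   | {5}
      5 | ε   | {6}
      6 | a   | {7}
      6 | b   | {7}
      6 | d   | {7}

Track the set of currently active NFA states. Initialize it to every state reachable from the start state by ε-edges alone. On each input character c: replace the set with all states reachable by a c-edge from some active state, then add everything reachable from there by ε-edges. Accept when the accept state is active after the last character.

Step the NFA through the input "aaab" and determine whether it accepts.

Answer: ACCEPT

Derivation:
start: ε-closure({0}) = {0,1,2,4}
'a' @ 1: {1,2,3,4,5,6}
'a' @ 2: {1,2,3,4,5,6,7}  [accepting]
'a' @ 3: {1,2,3,4,5,6,7}  [accepting]
'b' @ 4: {7}  [accepting]
final: {7}; accept 7 in set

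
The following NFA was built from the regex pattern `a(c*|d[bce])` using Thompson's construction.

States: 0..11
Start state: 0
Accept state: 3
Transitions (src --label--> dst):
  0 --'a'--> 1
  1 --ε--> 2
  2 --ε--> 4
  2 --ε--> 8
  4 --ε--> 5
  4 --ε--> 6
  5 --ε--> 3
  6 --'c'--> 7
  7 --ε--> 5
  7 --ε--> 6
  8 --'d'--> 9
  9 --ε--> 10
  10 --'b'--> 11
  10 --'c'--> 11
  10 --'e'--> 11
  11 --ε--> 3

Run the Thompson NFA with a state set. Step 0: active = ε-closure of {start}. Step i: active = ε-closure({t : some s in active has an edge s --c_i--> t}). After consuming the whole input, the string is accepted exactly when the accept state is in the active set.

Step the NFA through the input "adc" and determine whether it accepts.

Answer: ACCEPT

Steps:
S₀ = ε-closure({0}) = {0}
'a' @ 1: {1,2,3,4,5,6,8}  [accepting]
'd' @ 2: {9,10}
'c' @ 3: {3,11}  [accepting]
after full input: {3,11}  (accept=3 in)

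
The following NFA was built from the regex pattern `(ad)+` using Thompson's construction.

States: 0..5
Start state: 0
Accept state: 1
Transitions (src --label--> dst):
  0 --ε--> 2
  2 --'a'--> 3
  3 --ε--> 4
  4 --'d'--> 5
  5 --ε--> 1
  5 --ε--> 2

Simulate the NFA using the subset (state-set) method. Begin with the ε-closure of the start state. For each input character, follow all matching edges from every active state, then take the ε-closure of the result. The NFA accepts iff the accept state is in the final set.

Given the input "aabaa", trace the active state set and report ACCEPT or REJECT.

start: ε-closure({0}) = {0,2}
'a' @ 1: {3,4}
'a' @ 2: {}  — state set empty
rest 'baa' ignored (set empty)
after full input: {}  (accept=1 not in)

Answer: REJECT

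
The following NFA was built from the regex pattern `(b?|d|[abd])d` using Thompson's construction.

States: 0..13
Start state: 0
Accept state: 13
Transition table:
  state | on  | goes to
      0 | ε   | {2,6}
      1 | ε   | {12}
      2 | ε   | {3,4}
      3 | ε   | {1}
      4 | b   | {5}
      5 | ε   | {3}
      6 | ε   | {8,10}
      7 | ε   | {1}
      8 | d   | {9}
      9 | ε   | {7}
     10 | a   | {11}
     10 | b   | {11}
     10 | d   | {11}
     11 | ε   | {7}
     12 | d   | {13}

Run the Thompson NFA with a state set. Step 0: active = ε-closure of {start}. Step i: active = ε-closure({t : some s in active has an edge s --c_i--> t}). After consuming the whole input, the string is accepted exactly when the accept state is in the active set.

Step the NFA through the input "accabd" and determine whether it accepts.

initial (ε-close {0}): {0,1,2,3,4,6,8,10,12}
'a' @ 1: {1,7,11,12}
'c' @ 2: {}  — dead — no transitions
rest 'cabd' ignored (set empty)
final: {}; accept 13 not in set

Answer: REJECT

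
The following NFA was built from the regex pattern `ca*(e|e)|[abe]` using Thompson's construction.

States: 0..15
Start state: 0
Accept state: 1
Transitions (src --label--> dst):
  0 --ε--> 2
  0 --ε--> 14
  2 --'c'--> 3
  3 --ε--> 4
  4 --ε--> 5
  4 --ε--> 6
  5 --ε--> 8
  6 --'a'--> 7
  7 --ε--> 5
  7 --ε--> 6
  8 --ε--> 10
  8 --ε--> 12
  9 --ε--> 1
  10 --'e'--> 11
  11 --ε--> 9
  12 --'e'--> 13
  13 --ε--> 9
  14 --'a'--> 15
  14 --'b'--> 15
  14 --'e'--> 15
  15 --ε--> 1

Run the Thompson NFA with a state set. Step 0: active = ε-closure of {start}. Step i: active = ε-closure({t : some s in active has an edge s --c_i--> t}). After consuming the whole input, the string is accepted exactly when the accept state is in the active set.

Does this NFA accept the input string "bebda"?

Answer: REJECT

Derivation:
S₀ = ε-closure({0}) = {0,2,14}
'b' @ 1: {1,15}  (accept∈set)
'e' @ 2: {}  — dead — no transitions
rest 'bda' ignored (set empty)
end set {} — state 1 not in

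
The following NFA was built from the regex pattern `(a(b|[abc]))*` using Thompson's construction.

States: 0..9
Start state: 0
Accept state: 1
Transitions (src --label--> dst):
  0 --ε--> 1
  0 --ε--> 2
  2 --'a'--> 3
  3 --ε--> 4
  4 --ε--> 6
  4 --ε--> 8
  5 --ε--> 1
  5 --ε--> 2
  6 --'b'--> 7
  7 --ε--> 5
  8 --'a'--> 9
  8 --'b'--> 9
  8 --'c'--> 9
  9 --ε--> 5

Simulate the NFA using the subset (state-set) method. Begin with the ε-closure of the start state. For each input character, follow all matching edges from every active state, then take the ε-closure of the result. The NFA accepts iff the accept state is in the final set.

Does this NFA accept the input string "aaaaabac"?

S₀ = ε-closure({0}) = {0,1,2}
'a' @ 1: {3,4,6,8}
'a' @ 2: {1,2,5,9}  ✓accept
'a' @ 3: {3,4,6,8}
'a' @ 4: {1,2,5,9}  ✓accept
'a' @ 5: {3,4,6,8}
'b' @ 6: {1,2,5,7,9}  ✓accept
'a' @ 7: {3,4,6,8}
'c' @ 8: {1,2,5,9}  ✓accept
final: {1,2,5,9}; accept 1 in set

Answer: ACCEPT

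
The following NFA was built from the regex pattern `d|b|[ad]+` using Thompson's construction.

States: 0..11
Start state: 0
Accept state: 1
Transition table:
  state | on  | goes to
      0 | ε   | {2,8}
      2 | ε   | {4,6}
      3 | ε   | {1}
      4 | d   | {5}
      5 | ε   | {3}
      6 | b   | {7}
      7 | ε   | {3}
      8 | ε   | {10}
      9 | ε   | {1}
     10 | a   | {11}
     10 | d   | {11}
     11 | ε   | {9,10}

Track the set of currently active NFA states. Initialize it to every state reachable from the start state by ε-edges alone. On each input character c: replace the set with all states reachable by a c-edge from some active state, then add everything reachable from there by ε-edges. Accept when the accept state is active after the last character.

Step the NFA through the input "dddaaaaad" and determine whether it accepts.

Answer: ACCEPT

Derivation:
start: ε-closure({0}) = {0,2,4,6,8,10}
'd' @ 1: {1,3,5,9,10,11}  [accepting]
'd' @ 2: {1,9,10,11}  [accepting]
'd' @ 3: {1,9,10,11}  [accepting]
'a' @ 4: {1,9,10,11}  [accepting]
'a' @ 5: {1,9,10,11}  [accepting]
'a' @ 6: {1,9,10,11}  [accepting]
'a' @ 7: {1,9,10,11}  [accepting]
'a' @ 8: {1,9,10,11}  [accepting]
'd' @ 9: {1,9,10,11}  [accepting]
final: {1,9,10,11}; accept 1 in set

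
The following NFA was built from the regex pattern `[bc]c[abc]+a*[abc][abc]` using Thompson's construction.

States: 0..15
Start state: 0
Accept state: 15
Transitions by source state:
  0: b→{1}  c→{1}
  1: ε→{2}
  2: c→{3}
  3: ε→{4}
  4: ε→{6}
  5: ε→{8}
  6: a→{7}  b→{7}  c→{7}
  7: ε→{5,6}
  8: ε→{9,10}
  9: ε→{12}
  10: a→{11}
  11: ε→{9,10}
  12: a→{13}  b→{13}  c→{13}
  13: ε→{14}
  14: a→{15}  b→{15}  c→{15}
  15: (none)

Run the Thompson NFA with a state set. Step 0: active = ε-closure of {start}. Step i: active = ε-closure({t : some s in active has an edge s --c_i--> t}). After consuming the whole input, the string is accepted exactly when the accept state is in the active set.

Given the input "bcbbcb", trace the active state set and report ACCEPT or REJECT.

start: ε-closure({0}) = {0}
'b' @ 1: {1,2}
'c' @ 2: {3,4,6}
'b' @ 3: {5,6,7,8,9,10,12}
'b' @ 4: {5,6,7,8,9,10,12,13,14}
'c' @ 5: {5,6,7,8,9,10,12,13,14,15}  ✓accept
'b' @ 6: {5,6,7,8,9,10,12,13,14,15}  ✓accept
final: {5,6,7,8,9,10,12,13,14,15}; accept 15 in set

Answer: ACCEPT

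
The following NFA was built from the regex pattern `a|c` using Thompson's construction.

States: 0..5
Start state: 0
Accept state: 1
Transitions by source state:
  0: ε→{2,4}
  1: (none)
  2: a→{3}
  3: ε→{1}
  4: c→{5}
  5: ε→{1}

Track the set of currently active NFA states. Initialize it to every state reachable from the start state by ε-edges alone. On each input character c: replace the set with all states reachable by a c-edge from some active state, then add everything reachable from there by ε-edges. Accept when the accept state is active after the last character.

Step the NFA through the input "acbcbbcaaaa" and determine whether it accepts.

Answer: REJECT

Steps:
S₀ = ε-closure({0}) = {0,2,4}
'a' @ 1: {1,3}  [accepting]
'c' @ 2: {}  — no active states
rest 'bcbbcaaaa' ignored (set empty)
end set {} — state 1 not in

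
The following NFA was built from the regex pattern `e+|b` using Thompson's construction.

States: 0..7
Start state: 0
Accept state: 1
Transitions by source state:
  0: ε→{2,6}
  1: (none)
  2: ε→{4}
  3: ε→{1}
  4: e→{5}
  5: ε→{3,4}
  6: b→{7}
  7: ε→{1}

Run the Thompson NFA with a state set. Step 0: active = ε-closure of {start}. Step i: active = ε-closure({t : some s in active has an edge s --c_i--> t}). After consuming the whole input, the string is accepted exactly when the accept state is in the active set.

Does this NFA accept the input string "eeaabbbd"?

Answer: REJECT

Steps:
initial (ε-close {0}): {0,2,4,6}
'e' @ 1: {1,3,4,5}  (accept∈set)
'e' @ 2: {1,3,4,5}  (accept∈set)
'a' @ 3: {}  — no active states
rest 'abbbd' ignored (set empty)
final: {}; accept 1 not in set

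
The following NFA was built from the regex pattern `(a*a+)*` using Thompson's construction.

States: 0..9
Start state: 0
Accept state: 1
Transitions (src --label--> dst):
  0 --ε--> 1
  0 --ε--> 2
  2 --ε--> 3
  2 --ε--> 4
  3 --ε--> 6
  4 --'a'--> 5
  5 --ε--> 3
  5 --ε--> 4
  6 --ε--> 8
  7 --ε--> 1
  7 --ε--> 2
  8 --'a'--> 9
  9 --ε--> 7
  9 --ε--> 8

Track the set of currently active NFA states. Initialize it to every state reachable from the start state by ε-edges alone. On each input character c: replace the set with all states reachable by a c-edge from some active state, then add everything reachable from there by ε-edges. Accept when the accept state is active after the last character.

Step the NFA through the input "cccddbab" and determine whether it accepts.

S₀ = ε-closure({0}) = {0,1,2,3,4,6,8}
'c' @ 1: {}  — dead — no transitions
rest 'ccddbab' ignored (set empty)
final: {}; accept 1 not in set

Answer: REJECT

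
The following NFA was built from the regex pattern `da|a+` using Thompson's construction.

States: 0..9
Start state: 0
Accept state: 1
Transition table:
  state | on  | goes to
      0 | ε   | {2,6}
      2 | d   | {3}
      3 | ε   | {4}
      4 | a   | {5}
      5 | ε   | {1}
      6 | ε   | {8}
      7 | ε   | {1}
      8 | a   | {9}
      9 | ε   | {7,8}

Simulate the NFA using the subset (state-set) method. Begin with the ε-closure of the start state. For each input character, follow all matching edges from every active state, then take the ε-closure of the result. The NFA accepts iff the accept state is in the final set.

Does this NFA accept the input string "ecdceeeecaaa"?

Answer: REJECT

Steps:
initial (ε-close {0}): {0,2,6,8}
'e' @ 1: {}  — state set empty
rest 'cdceeeecaaa' ignored (set empty)
final: {}; accept 1 not in set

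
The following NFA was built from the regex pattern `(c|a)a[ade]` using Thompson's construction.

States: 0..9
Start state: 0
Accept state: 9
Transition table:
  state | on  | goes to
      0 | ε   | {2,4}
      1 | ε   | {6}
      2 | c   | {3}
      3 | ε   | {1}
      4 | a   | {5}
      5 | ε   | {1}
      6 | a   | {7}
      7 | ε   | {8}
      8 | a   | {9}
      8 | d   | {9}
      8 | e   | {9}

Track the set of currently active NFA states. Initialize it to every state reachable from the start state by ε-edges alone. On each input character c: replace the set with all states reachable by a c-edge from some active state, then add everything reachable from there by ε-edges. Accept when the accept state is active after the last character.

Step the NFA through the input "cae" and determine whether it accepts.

Answer: ACCEPT

Steps:
S₀ = ε-closure({0}) = {0,2,4}
'c' @ 1: {1,3,6}
'a' @ 2: {7,8}
'e' @ 3: {9}  ✓accept
after full input: {9}  (accept=9 in)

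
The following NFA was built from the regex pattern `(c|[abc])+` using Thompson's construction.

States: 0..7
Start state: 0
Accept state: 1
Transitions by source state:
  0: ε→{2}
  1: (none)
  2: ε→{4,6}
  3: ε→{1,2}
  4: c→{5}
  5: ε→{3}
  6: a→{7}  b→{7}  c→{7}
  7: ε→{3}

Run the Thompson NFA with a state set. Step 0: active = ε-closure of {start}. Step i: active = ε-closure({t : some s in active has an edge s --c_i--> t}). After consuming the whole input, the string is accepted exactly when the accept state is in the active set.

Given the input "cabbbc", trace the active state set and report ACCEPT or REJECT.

start: ε-closure({0}) = {0,2,4,6}
'c' @ 1: {1,2,3,4,5,6,7}  [accepting]
'a' @ 2: {1,2,3,4,6,7}  [accepting]
'b' @ 3: {1,2,3,4,6,7}  [accepting]
'b' @ 4: {1,2,3,4,6,7}  [accepting]
'b' @ 5: {1,2,3,4,6,7}  [accepting]
'c' @ 6: {1,2,3,4,5,6,7}  [accepting]
final: {1,2,3,4,5,6,7}; accept 1 in set

Answer: ACCEPT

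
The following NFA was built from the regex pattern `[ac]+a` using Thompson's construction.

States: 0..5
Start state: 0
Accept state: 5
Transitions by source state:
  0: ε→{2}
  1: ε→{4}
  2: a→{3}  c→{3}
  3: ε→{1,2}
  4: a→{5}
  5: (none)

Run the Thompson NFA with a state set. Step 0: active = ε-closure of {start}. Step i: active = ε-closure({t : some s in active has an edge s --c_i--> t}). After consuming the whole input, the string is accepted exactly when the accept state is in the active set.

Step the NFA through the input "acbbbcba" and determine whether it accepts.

S₀ = ε-closure({0}) = {0,2}
'a' @ 1: {1,2,3,4}
'c' @ 2: {1,2,3,4}
'b' @ 3: {}  — state set empty
rest 'bbcba' ignored (set empty)
after full input: {}  (accept=5 not in)

Answer: REJECT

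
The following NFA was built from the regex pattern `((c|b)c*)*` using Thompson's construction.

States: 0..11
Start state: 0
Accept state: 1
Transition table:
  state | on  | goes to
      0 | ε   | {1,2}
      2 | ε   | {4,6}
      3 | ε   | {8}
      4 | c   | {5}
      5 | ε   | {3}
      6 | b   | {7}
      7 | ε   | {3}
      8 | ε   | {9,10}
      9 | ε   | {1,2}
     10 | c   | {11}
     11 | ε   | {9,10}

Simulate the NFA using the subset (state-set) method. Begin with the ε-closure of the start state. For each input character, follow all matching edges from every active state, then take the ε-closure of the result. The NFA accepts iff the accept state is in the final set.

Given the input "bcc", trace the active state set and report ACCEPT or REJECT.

Answer: ACCEPT

Trace:
initial (ε-close {0}): {0,1,2,4,6}
'b' @ 1: {1,2,3,4,6,7,8,9,10}  [accepting]
'c' @ 2: {1,2,3,4,5,6,8,9,10,11}  [accepting]
'c' @ 3: {1,2,3,4,5,6,8,9,10,11}  [accepting]
end set {1,2,3,4,5,6,8,9,10,11} — state 1 in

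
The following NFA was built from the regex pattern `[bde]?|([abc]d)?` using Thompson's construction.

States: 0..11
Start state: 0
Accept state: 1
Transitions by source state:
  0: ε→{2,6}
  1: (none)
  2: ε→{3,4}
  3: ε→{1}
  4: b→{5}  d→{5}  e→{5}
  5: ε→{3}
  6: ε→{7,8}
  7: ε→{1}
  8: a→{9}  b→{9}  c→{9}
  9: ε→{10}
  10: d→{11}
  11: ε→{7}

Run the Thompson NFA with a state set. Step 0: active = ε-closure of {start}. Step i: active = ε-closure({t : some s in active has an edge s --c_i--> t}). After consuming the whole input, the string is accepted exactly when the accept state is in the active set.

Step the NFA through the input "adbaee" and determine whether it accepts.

Answer: REJECT

Derivation:
start: ε-closure({0}) = {0,1,2,3,4,6,7,8}
'a' @ 1: {9,10}
'd' @ 2: {1,7,11}  (accept∈set)
'b' @ 3: {}  — no active states
rest 'aee' ignored (set empty)
end set {} — state 1 not in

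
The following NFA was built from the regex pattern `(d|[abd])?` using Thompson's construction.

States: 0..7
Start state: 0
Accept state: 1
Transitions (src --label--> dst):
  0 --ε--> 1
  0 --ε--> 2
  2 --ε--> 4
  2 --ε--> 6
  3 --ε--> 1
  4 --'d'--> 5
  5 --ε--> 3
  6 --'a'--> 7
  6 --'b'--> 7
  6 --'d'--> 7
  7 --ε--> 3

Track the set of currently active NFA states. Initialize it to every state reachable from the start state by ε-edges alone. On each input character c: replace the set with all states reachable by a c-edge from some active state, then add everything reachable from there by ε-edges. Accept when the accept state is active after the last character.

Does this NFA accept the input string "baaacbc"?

initial (ε-close {0}): {0,1,2,4,6}
'b' @ 1: {1,3,7}  ✓accept
'a' @ 2: {}  — dead — no transitions
rest 'aacbc' ignored (set empty)
after full input: {}  (accept=1 not in)

Answer: REJECT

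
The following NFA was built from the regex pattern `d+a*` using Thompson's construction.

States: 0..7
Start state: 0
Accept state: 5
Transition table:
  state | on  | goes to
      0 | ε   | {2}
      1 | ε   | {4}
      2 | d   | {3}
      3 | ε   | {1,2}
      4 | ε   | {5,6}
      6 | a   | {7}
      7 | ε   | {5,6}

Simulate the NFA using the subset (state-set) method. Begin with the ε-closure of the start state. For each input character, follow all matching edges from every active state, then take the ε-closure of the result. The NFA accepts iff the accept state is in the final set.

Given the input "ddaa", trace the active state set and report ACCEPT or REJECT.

Answer: ACCEPT

Trace:
S₀ = ε-closure({0}) = {0,2}
'd' @ 1: {1,2,3,4,5,6}  [accepting]
'd' @ 2: {1,2,3,4,5,6}  [accepting]
'a' @ 3: {5,6,7}  [accepting]
'a' @ 4: {5,6,7}  [accepting]
final: {5,6,7}; accept 5 in set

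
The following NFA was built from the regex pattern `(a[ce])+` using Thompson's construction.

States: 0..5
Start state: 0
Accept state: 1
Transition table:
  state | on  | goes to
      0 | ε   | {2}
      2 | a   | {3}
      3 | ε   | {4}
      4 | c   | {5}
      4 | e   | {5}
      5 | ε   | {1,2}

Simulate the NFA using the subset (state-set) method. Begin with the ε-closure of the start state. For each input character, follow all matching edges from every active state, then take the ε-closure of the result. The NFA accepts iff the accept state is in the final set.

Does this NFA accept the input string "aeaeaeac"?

initial (ε-close {0}): {0,2}
'a' @ 1: {3,4}
'e' @ 2: {1,2,5}  [accepting]
'a' @ 3: {3,4}
'e' @ 4: {1,2,5}  [accepting]
'a' @ 5: {3,4}
'e' @ 6: {1,2,5}  [accepting]
'a' @ 7: {3,4}
'c' @ 8: {1,2,5}  [accepting]
final: {1,2,5}; accept 1 in set

Answer: ACCEPT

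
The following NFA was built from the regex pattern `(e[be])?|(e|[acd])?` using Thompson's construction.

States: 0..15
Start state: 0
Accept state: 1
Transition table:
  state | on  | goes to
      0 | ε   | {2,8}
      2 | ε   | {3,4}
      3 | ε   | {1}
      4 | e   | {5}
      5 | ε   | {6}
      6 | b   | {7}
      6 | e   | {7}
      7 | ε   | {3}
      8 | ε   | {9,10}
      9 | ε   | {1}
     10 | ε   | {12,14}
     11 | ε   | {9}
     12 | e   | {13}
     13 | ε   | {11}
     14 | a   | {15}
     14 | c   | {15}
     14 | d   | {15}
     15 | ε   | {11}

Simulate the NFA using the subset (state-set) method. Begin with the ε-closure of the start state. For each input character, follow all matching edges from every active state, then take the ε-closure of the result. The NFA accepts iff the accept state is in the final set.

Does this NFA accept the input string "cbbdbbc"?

Answer: REJECT

Trace:
initial (ε-close {0}): {0,1,2,3,4,8,9,10,12,14}
'c' @ 1: {1,9,11,15}  [accepting]
'b' @ 2: {}  — no active states
rest 'bdbbc' ignored (set empty)
end set {} — state 1 not in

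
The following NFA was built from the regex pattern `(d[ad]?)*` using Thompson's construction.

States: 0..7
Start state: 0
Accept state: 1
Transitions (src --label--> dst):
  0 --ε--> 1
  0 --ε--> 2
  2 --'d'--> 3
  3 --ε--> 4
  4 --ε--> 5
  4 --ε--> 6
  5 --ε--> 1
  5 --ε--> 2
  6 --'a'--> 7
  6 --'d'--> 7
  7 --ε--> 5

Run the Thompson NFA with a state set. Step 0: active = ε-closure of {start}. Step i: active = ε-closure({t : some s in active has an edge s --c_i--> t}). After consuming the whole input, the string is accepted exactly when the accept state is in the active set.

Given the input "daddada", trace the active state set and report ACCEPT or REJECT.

Answer: ACCEPT

Trace:
initial (ε-close {0}): {0,1,2}
'd' @ 1: {1,2,3,4,5,6}  (accept∈set)
'a' @ 2: {1,2,5,7}  (accept∈set)
'd' @ 3: {1,2,3,4,5,6}  (accept∈set)
'd' @ 4: {1,2,3,4,5,6,7}  (accept∈set)
'a' @ 5: {1,2,5,7}  (accept∈set)
'd' @ 6: {1,2,3,4,5,6}  (accept∈set)
'a' @ 7: {1,2,5,7}  (accept∈set)
end set {1,2,5,7} — state 1 in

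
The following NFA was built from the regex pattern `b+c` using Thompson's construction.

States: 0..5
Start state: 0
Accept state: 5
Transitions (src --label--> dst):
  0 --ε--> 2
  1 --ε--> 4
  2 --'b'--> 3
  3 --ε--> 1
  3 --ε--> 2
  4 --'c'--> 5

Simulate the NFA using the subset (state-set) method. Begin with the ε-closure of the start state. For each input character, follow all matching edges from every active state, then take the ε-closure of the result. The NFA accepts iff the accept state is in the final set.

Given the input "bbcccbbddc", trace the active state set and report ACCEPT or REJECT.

Answer: REJECT

Derivation:
S₀ = ε-closure({0}) = {0,2}
'b' @ 1: {1,2,3,4}
'b' @ 2: {1,2,3,4}
'c' @ 3: {5}  ✓accept
'c' @ 4: {}  — state set empty
rest 'cbbddc' ignored (set empty)
final: {}; accept 5 not in set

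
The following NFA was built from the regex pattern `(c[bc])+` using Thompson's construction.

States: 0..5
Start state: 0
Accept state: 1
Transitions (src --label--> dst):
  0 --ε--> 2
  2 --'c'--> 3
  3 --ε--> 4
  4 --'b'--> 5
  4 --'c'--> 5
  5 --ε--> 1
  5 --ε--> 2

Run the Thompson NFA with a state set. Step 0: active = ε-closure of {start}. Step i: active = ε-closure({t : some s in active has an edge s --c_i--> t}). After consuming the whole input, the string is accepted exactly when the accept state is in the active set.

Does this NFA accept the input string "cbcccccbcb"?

Answer: ACCEPT

Derivation:
S₀ = ε-closure({0}) = {0,2}
'c' @ 1: {3,4}
'b' @ 2: {1,2,5}  ✓accept
'c' @ 3: {3,4}
'c' @ 4: {1,2,5}  ✓accept
'c' @ 5: {3,4}
'c' @ 6: {1,2,5}  ✓accept
'c' @ 7: {3,4}
'b' @ 8: {1,2,5}  ✓accept
'c' @ 9: {3,4}
'b' @ 10: {1,2,5}  ✓accept
final: {1,2,5}; accept 1 in set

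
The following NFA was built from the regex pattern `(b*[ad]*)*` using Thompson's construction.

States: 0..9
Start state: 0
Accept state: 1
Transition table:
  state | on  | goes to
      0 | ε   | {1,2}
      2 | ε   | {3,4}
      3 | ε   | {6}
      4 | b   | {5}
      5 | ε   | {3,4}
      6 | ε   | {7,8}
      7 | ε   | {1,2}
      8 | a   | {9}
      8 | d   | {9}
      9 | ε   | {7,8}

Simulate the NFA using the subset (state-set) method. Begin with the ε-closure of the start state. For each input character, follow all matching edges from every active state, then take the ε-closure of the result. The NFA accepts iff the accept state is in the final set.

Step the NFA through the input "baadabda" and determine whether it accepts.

Answer: ACCEPT

Derivation:
start: ε-closure({0}) = {0,1,2,3,4,6,7,8}
'b' @ 1: {1,2,3,4,5,6,7,8}  (accept∈set)
'a' @ 2: {1,2,3,4,6,7,8,9}  (accept∈set)
'a' @ 3: {1,2,3,4,6,7,8,9}  (accept∈set)
'd' @ 4: {1,2,3,4,6,7,8,9}  (accept∈set)
'a' @ 5: {1,2,3,4,6,7,8,9}  (accept∈set)
'b' @ 6: {1,2,3,4,5,6,7,8}  (accept∈set)
'd' @ 7: {1,2,3,4,6,7,8,9}  (accept∈set)
'a' @ 8: {1,2,3,4,6,7,8,9}  (accept∈set)
final: {1,2,3,4,6,7,8,9}; accept 1 in set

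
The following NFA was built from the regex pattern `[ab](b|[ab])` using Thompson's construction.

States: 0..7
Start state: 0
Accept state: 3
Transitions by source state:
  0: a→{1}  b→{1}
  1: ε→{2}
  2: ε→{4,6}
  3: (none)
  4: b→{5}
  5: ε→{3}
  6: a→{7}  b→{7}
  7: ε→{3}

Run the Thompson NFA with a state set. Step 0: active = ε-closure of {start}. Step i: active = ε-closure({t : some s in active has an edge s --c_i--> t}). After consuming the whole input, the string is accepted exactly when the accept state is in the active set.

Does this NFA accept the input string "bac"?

initial (ε-close {0}): {0}
'b' @ 1: {1,2,4,6}
'a' @ 2: {3,7}  [accepting]
'c' @ 3: {}  — dead — no transitions
final: {}; accept 3 not in set

Answer: REJECT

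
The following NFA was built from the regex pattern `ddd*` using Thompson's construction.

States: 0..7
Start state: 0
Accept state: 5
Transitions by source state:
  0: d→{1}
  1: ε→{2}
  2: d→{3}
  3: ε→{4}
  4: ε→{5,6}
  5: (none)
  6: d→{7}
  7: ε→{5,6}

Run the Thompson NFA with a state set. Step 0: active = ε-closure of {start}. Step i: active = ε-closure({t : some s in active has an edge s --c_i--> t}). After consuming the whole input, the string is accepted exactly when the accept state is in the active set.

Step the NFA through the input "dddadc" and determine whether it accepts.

Answer: REJECT

Steps:
initial (ε-close {0}): {0}
'd' @ 1: {1,2}
'd' @ 2: {3,4,5,6}  ✓accept
'd' @ 3: {5,6,7}  ✓accept
'a' @ 4: {}  — dead — no transitions
rest 'dc' ignored (set empty)
end set {} — state 5 not in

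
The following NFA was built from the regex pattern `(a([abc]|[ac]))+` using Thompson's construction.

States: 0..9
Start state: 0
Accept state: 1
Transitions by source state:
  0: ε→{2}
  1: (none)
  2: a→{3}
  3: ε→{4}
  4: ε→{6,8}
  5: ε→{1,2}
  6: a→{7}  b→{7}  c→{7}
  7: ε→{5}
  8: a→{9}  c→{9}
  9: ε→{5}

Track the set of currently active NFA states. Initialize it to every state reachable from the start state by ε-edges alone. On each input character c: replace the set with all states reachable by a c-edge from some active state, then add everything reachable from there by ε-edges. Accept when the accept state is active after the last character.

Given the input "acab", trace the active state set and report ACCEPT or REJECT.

Answer: ACCEPT

Steps:
initial (ε-close {0}): {0,2}
'a' @ 1: {3,4,6,8}
'c' @ 2: {1,2,5,7,9}  [accepting]
'a' @ 3: {3,4,6,8}
'b' @ 4: {1,2,5,7}  [accepting]
end set {1,2,5,7} — state 1 in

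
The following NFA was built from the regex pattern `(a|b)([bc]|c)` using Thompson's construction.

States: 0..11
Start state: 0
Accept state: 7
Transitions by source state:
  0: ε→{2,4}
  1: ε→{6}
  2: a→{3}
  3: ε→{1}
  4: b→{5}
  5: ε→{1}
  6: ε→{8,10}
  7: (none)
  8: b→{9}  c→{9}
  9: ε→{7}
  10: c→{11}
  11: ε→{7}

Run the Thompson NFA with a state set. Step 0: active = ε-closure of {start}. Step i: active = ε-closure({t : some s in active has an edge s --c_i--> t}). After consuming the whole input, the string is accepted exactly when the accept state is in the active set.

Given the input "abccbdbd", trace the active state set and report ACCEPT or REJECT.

Answer: REJECT

Derivation:
initial (ε-close {0}): {0,2,4}
'a' @ 1: {1,3,6,8,10}
'b' @ 2: {7,9}  [accepting]
'c' @ 3: {}  — state set empty
rest 'cbdbd' ignored (set empty)
after full input: {}  (accept=7 not in)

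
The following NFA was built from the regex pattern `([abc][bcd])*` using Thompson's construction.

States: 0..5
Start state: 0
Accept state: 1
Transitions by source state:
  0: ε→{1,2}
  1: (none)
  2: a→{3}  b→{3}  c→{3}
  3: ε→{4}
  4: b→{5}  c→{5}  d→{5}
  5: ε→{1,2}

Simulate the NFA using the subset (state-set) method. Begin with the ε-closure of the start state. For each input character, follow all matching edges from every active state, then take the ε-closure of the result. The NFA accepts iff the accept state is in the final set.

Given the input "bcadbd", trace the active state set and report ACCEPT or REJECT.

S₀ = ε-closure({0}) = {0,1,2}
'b' @ 1: {3,4}
'c' @ 2: {1,2,5}  [accepting]
'a' @ 3: {3,4}
'd' @ 4: {1,2,5}  [accepting]
'b' @ 5: {3,4}
'd' @ 6: {1,2,5}  [accepting]
final: {1,2,5}; accept 1 in set

Answer: ACCEPT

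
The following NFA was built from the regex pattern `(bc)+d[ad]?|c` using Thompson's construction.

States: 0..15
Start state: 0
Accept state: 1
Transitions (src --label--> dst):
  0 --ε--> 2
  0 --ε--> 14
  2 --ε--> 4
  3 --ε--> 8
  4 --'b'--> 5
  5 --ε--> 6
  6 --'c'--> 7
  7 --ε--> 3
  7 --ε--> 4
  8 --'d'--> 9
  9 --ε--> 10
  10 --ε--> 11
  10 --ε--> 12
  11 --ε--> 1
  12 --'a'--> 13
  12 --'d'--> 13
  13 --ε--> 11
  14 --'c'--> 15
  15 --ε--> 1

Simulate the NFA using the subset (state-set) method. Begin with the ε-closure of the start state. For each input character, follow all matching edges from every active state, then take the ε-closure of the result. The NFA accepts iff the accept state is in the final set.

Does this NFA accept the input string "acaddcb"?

start: ε-closure({0}) = {0,2,4,14}
'a' @ 1: {}  — no active states
rest 'caddcb' ignored (set empty)
after full input: {}  (accept=1 not in)

Answer: REJECT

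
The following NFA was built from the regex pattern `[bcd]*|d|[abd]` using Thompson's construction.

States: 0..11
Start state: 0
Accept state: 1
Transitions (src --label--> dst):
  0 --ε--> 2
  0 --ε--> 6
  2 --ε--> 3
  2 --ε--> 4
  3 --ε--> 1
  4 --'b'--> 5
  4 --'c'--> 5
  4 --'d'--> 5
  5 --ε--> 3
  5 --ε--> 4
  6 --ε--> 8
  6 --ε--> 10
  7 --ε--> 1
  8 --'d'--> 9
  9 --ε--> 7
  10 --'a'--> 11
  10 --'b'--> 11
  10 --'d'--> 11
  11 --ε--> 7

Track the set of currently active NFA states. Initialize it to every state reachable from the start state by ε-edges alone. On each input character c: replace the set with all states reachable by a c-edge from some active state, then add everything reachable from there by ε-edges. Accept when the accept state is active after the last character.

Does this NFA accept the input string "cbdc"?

start: ε-closure({0}) = {0,1,2,3,4,6,8,10}
'c' @ 1: {1,3,4,5}  ✓accept
'b' @ 2: {1,3,4,5}  ✓accept
'd' @ 3: {1,3,4,5}  ✓accept
'c' @ 4: {1,3,4,5}  ✓accept
after full input: {1,3,4,5}  (accept=1 in)

Answer: ACCEPT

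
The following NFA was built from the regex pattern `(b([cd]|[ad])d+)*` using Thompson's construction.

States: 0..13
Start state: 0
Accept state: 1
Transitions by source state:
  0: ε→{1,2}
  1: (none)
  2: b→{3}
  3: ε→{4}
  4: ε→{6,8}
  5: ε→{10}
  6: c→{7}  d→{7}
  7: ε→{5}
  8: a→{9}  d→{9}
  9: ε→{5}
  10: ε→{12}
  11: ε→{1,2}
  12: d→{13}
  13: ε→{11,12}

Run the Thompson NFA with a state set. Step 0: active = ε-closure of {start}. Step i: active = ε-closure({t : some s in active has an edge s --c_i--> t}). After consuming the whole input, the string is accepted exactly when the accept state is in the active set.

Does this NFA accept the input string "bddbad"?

Answer: ACCEPT

Trace:
initial (ε-close {0}): {0,1,2}
'b' @ 1: {3,4,6,8}
'd' @ 2: {5,7,9,10,12}
'd' @ 3: {1,2,11,12,13}  [accepting]
'b' @ 4: {3,4,6,8}
'a' @ 5: {5,9,10,12}
'd' @ 6: {1,2,11,12,13}  [accepting]
final: {1,2,11,12,13}; accept 1 in set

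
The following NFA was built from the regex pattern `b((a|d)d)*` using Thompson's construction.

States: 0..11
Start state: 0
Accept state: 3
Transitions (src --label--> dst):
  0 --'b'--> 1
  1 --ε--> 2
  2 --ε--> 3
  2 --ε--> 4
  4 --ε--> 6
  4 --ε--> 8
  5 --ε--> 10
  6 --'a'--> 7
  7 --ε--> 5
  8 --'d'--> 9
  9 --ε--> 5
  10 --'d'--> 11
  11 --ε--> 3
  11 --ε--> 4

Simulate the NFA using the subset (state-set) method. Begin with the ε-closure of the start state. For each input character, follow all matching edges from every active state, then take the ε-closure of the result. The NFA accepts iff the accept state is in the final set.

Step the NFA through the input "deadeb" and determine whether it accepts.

S₀ = ε-closure({0}) = {0}
'd' @ 1: {}  — dead — no transitions
rest 'eadeb' ignored (set empty)
end set {} — state 3 not in

Answer: REJECT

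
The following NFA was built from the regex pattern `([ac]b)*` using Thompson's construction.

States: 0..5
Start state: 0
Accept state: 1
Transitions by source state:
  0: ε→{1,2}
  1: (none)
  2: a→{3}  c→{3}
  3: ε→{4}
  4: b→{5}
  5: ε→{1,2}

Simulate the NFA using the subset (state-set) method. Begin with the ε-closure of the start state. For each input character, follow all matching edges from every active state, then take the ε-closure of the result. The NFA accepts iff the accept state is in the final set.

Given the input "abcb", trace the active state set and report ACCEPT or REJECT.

Answer: ACCEPT

Steps:
initial (ε-close {0}): {0,1,2}
'a' @ 1: {3,4}
'b' @ 2: {1,2,5}  (accept∈set)
'c' @ 3: {3,4}
'b' @ 4: {1,2,5}  (accept∈set)
after full input: {1,2,5}  (accept=1 in)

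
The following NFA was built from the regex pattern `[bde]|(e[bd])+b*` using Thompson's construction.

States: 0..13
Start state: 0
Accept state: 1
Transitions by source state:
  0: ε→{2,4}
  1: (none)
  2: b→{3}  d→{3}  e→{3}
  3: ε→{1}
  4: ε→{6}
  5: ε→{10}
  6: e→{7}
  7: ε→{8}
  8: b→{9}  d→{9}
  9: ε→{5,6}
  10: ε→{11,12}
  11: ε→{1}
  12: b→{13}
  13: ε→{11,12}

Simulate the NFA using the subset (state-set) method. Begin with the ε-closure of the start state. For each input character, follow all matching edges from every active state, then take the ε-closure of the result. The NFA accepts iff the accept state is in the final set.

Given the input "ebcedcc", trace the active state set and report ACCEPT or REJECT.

initial (ε-close {0}): {0,2,4,6}
'e' @ 1: {1,3,7,8}  [accepting]
'b' @ 2: {1,5,6,9,10,11,12}  [accepting]
'c' @ 3: {}  — state set empty
rest 'edcc' ignored (set empty)
after full input: {}  (accept=1 not in)

Answer: REJECT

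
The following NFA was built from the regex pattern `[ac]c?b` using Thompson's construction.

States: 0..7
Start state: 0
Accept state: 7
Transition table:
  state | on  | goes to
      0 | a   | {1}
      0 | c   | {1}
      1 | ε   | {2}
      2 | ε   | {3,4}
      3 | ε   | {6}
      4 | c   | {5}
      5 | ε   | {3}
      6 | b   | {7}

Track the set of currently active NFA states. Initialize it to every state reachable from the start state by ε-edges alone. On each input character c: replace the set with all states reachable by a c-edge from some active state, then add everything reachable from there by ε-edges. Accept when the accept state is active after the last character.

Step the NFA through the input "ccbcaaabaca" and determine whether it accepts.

S₀ = ε-closure({0}) = {0}
'c' @ 1: {1,2,3,4,6}
'c' @ 2: {3,5,6}
'b' @ 3: {7}  [accepting]
'c' @ 4: {}  — dead — no transitions
rest 'aaabaca' ignored (set empty)
end set {} — state 7 not in

Answer: REJECT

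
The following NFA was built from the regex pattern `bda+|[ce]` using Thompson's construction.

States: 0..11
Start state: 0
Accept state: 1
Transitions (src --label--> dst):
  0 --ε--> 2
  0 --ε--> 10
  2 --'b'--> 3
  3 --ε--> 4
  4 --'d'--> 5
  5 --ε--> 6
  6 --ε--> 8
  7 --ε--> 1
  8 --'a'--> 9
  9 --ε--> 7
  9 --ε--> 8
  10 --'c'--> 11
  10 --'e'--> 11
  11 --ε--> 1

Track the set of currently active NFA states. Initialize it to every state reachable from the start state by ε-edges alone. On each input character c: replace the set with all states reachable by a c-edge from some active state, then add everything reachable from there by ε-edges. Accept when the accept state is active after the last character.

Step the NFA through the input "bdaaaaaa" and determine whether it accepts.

Answer: ACCEPT

Steps:
S₀ = ε-closure({0}) = {0,2,10}
'b' @ 1: {3,4}
'd' @ 2: {5,6,8}
'a' @ 3: {1,7,8,9}  (accept∈set)
'a' @ 4: {1,7,8,9}  (accept∈set)
'a' @ 5: {1,7,8,9}  (accept∈set)
'a' @ 6: {1,7,8,9}  (accept∈set)
'a' @ 7: {1,7,8,9}  (accept∈set)
'a' @ 8: {1,7,8,9}  (accept∈set)
after full input: {1,7,8,9}  (accept=1 in)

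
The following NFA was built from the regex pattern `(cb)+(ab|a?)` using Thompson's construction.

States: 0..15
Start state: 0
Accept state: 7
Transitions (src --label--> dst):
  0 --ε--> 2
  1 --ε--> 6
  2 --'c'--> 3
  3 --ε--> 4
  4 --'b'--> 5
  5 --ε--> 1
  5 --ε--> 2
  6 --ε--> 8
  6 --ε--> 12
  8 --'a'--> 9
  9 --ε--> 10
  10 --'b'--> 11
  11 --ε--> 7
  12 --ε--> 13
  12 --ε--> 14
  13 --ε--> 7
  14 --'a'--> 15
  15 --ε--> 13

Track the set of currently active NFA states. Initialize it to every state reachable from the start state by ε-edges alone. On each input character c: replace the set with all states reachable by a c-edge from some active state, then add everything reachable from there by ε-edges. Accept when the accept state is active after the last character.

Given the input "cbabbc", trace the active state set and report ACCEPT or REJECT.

initial (ε-close {0}): {0,2}
'c' @ 1: {3,4}
'b' @ 2: {1,2,5,6,7,8,12,13,14}  (accept∈set)
'a' @ 3: {7,9,10,13,15}  (accept∈set)
'b' @ 4: {7,11}  (accept∈set)
'b' @ 5: {}  — no active states
rest 'c' ignored (set empty)
end set {} — state 7 not in

Answer: REJECT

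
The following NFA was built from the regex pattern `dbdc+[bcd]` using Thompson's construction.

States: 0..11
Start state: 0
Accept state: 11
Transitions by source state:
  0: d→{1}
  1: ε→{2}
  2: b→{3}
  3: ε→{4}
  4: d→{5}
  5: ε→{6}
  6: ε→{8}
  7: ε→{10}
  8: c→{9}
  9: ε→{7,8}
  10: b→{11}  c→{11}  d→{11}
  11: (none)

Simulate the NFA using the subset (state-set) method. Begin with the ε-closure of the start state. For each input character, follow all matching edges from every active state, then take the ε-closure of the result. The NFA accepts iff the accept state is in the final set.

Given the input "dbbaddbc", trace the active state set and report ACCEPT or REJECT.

Answer: REJECT

Trace:
S₀ = ε-closure({0}) = {0}
'd' @ 1: {1,2}
'b' @ 2: {3,4}
'b' @ 3: {}  — dead — no transitions
rest 'addbc' ignored (set empty)
end set {} — state 11 not in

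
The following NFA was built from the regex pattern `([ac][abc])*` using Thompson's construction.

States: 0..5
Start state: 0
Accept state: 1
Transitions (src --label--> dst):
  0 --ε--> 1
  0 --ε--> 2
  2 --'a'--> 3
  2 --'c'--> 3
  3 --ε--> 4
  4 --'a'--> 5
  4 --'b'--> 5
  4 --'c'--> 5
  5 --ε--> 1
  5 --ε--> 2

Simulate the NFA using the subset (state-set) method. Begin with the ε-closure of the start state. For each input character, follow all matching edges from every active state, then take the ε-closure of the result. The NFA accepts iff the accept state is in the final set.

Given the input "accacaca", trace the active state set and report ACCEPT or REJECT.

S₀ = ε-closure({0}) = {0,1,2}
'a' @ 1: {3,4}
'c' @ 2: {1,2,5}  ✓accept
'c' @ 3: {3,4}
'a' @ 4: {1,2,5}  ✓accept
'c' @ 5: {3,4}
'a' @ 6: {1,2,5}  ✓accept
'c' @ 7: {3,4}
'a' @ 8: {1,2,5}  ✓accept
final: {1,2,5}; accept 1 in set

Answer: ACCEPT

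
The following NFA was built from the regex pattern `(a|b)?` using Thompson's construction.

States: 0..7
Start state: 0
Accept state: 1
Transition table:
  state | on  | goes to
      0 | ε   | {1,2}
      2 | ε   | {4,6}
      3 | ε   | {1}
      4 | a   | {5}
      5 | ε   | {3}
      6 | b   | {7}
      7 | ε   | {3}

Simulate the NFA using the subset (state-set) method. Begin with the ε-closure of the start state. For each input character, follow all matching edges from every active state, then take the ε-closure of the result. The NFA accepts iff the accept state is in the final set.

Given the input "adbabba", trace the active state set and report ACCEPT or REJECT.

Answer: REJECT

Derivation:
S₀ = ε-closure({0}) = {0,1,2,4,6}
'a' @ 1: {1,3,5}  (accept∈set)
'd' @ 2: {}  — state set empty
rest 'babba' ignored (set empty)
final: {}; accept 1 not in set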